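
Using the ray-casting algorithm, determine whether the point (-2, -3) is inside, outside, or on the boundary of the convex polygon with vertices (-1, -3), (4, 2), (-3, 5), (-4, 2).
The point (-2, -3) lies strictly outside the polygon

Cast a horizontal ray to the right from the query point and count how many polygon edges it crosses (each edge strictly once or zero times, handled with the usual half-open convention). 
Parity of crossings → even ⇒ outside.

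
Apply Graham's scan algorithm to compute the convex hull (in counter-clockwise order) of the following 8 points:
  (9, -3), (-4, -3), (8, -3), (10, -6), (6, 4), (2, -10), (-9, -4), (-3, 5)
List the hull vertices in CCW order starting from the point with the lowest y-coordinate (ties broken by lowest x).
Hull (CCW) = [(2, -10), (10, -6), (9, -3), (6, 4), (-3, 5), (-9, -4)]

Graham scan procedure:
  1. Find the pivot p₀ = point with lowest y (tie → lowest x): (2, -10).
  2. Sort the remaining points by polar angle around p₀.
  3. Walk through sorted points, maintaining a stack; pop the top while the last three entries make a non-left turn (cross product ≤ 0).
  4. Final stack is the convex hull in CCW order: (2, -10), (10, -6), (9, -3), (6, 4), (-3, 5), (-9, -4).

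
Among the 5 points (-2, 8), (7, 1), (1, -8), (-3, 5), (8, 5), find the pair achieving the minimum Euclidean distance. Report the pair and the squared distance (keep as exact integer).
Pair = ((-2, 8), (-3, 5)); squared distance = 10

Compute all C(5, 2) = 10 pairwise squared distances (x_i − x_j)² + (y_i − y_j)². The minimum is 10, attained by the pair ((-2, 8), (-3, 5)).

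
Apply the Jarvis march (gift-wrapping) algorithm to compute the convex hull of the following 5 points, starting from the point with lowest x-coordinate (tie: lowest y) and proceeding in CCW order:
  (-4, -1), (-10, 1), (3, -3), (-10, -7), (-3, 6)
Hull (CCW) = [(-10, -7), (3, -3), (-3, 6), (-10, 1)]

Jarvis march: at each step, from the current hull vertex p, select the next vertex q as the point such that every other point lies strictly to the left of (or on) the directed line p → q. (Equivalently: for every other point r, the cross product (q − p) × (r − p) ≥ 0.)
Starting point (lowest x, tie lowest y): (-10, -7). Wrap until returning to start. Resulting hull: (-10, -7), (3, -3), (-3, 6), (-10, 1).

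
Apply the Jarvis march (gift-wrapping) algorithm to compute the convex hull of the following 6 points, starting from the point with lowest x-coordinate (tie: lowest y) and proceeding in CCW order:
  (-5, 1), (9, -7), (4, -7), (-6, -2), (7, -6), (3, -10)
Hull (CCW) = [(-6, -2), (3, -10), (9, -7), (-5, 1)]

Jarvis march: at each step, from the current hull vertex p, select the next vertex q as the point such that every other point lies strictly to the left of (or on) the directed line p → q. (Equivalently: for every other point r, the cross product (q − p) × (r − p) ≥ 0.)
Starting point (lowest x, tie lowest y): (-6, -2). Wrap until returning to start. Resulting hull: (-6, -2), (3, -10), (9, -7), (-5, 1).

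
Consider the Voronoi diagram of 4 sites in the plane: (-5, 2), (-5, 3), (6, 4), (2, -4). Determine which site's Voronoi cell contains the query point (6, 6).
Nearest site = (6, 4)

The Voronoi cell of site s contains exactly those query points closer to s than to any other site. Compute squared distances from q = (6, 6) to each site:
  (6 − 6)² + (4 − 6)² = 4
  (2 − 6)² + (-4 − 6)² = 116
  (-5 − 6)² + (3 − 6)² = 130
  (-5 − 6)² + (2 − 6)² = 137
Minimum is attained by (6, 4), so q lies in its Voronoi cell.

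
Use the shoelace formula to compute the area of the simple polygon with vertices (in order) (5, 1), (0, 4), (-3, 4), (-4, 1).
Area = 18

Shoelace formula: Area = (1/2) |Σ_i (x_i · y_{i+1} − x_{i+1} · y_i)| (indices mod n). Compute each cross term:
  (5)(4) − (0)(1) = 20
  (0)(4) − (-3)(4) = 12
  (-3)(1) − (-4)(4) = 13
  (-4)(1) − (5)(1) = -9
Sum = 36, so (signed) Area = 36/2 = 18, |Area| = 18.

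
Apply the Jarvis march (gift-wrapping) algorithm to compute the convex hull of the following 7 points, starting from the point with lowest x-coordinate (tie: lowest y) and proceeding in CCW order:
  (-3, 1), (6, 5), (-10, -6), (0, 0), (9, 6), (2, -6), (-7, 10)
Hull (CCW) = [(-10, -6), (2, -6), (9, 6), (-7, 10)]

Jarvis march: at each step, from the current hull vertex p, select the next vertex q as the point such that every other point lies strictly to the left of (or on) the directed line p → q. (Equivalently: for every other point r, the cross product (q − p) × (r − p) ≥ 0.)
Starting point (lowest x, tie lowest y): (-10, -6). Wrap until returning to start. Resulting hull: (-10, -6), (2, -6), (9, 6), (-7, 10).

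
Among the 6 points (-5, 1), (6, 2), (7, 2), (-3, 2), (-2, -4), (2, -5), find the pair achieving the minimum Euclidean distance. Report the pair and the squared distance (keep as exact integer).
Pair = ((6, 2), (7, 2)); squared distance = 1

Compute all C(6, 2) = 15 pairwise squared distances (x_i − x_j)² + (y_i − y_j)². The minimum is 1, attained by the pair ((6, 2), (7, 2)).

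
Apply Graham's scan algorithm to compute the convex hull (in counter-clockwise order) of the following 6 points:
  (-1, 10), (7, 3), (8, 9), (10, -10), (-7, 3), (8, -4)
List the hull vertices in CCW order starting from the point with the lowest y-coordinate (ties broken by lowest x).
Hull (CCW) = [(10, -10), (8, 9), (-1, 10), (-7, 3)]

Graham scan procedure:
  1. Find the pivot p₀ = point with lowest y (tie → lowest x): (10, -10).
  2. Sort the remaining points by polar angle around p₀.
  3. Walk through sorted points, maintaining a stack; pop the top while the last three entries make a non-left turn (cross product ≤ 0).
  4. Final stack is the convex hull in CCW order: (10, -10), (8, 9), (-1, 10), (-7, 3).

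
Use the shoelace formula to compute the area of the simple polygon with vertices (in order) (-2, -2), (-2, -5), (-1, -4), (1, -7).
Area = 2

Shoelace formula: Area = (1/2) |Σ_i (x_i · y_{i+1} − x_{i+1} · y_i)| (indices mod n). Compute each cross term:
  (-2)(-5) − (-2)(-2) = 6
  (-2)(-4) − (-1)(-5) = 3
  (-1)(-7) − (1)(-4) = 11
  (1)(-2) − (-2)(-7) = -16
Sum = 4, so (signed) Area = 4/2 = 2, |Area| = 2.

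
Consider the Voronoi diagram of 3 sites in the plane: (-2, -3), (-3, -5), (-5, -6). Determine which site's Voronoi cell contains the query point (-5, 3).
Nearest site = (-2, -3)

The Voronoi cell of site s contains exactly those query points closer to s than to any other site. Compute squared distances from q = (-5, 3) to each site:
  (-2 − -5)² + (-3 − 3)² = 45
  (-3 − -5)² + (-5 − 3)² = 68
  (-5 − -5)² + (-6 − 3)² = 81
Minimum is attained by (-2, -3), so q lies in its Voronoi cell.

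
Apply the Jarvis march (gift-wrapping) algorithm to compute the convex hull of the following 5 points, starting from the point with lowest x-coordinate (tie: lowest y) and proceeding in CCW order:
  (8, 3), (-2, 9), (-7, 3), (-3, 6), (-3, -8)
Hull (CCW) = [(-7, 3), (-3, -8), (8, 3), (-2, 9)]

Jarvis march: at each step, from the current hull vertex p, select the next vertex q as the point such that every other point lies strictly to the left of (or on) the directed line p → q. (Equivalently: for every other point r, the cross product (q − p) × (r − p) ≥ 0.)
Starting point (lowest x, tie lowest y): (-7, 3). Wrap until returning to start. Resulting hull: (-7, 3), (-3, -8), (8, 3), (-2, 9).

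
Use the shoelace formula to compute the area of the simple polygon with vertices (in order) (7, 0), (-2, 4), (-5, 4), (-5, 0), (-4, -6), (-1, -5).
Area = 139/2

Shoelace formula: Area = (1/2) |Σ_i (x_i · y_{i+1} − x_{i+1} · y_i)| (indices mod n). Compute each cross term:
  (7)(4) − (-2)(0) = 28
  (-2)(4) − (-5)(4) = 12
  (-5)(0) − (-5)(4) = 20
  (-5)(-6) − (-4)(0) = 30
  (-4)(-5) − (-1)(-6) = 14
  (-1)(0) − (7)(-5) = 35
Sum = 139, so (signed) Area = 139/2 = 139/2, |Area| = 139/2.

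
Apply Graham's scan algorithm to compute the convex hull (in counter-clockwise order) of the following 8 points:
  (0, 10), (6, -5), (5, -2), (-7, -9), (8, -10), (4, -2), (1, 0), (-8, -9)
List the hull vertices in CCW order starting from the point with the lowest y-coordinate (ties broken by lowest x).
Hull (CCW) = [(8, -10), (5, -2), (0, 10), (-8, -9)]

Graham scan procedure:
  1. Find the pivot p₀ = point with lowest y (tie → lowest x): (8, -10).
  2. Sort the remaining points by polar angle around p₀.
  3. Walk through sorted points, maintaining a stack; pop the top while the last three entries make a non-left turn (cross product ≤ 0).
  4. Final stack is the convex hull in CCW order: (8, -10), (5, -2), (0, 10), (-8, -9).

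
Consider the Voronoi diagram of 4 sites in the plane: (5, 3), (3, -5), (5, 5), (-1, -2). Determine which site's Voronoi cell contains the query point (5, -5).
Nearest site = (3, -5)

The Voronoi cell of site s contains exactly those query points closer to s than to any other site. Compute squared distances from q = (5, -5) to each site:
  (3 − 5)² + (-5 − -5)² = 4
  (-1 − 5)² + (-2 − -5)² = 45
  (5 − 5)² + (3 − -5)² = 64
  (5 − 5)² + (5 − -5)² = 100
Minimum is attained by (3, -5), so q lies in its Voronoi cell.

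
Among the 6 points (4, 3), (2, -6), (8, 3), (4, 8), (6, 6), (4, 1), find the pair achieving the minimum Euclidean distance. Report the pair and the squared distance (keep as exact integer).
Pair = ((4, 3), (4, 1)); squared distance = 4

Compute all C(6, 2) = 15 pairwise squared distances (x_i − x_j)² + (y_i − y_j)². The minimum is 4, attained by the pair ((4, 3), (4, 1)).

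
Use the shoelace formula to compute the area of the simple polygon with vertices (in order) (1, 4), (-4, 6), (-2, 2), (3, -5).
Area = 47/2

Shoelace formula: Area = (1/2) |Σ_i (x_i · y_{i+1} − x_{i+1} · y_i)| (indices mod n). Compute each cross term:
  (1)(6) − (-4)(4) = 22
  (-4)(2) − (-2)(6) = 4
  (-2)(-5) − (3)(2) = 4
  (3)(4) − (1)(-5) = 17
Sum = 47, so (signed) Area = 47/2 = 47/2, |Area| = 47/2.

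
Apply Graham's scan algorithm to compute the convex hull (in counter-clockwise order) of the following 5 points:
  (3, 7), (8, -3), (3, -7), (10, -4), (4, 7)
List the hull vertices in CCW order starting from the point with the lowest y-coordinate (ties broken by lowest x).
Hull (CCW) = [(3, -7), (10, -4), (4, 7), (3, 7)]

Graham scan procedure:
  1. Find the pivot p₀ = point with lowest y (tie → lowest x): (3, -7).
  2. Sort the remaining points by polar angle around p₀.
  3. Walk through sorted points, maintaining a stack; pop the top while the last three entries make a non-left turn (cross product ≤ 0).
  4. Final stack is the convex hull in CCW order: (3, -7), (10, -4), (4, 7), (3, 7).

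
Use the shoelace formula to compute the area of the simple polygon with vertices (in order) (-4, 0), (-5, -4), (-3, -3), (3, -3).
Area = 25/2

Shoelace formula: Area = (1/2) |Σ_i (x_i · y_{i+1} − x_{i+1} · y_i)| (indices mod n). Compute each cross term:
  (-4)(-4) − (-5)(0) = 16
  (-5)(-3) − (-3)(-4) = 3
  (-3)(-3) − (3)(-3) = 18
  (3)(0) − (-4)(-3) = -12
Sum = 25, so (signed) Area = 25/2 = 25/2, |Area| = 25/2.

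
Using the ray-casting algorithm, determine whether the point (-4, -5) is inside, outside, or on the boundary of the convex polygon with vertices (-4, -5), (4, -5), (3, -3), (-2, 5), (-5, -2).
The point (-4, -5) lies on the polygon boundary

Boundary check: the query satisfies the collinearity and bounding-box conditions for some polygon edge, so it lies exactly on the boundary.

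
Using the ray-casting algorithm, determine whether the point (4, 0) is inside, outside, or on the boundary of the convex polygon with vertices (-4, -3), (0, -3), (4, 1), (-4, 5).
The point (4, 0) lies strictly outside the polygon

Cast a horizontal ray to the right from the query point and count how many polygon edges it crosses (each edge strictly once or zero times, handled with the usual half-open convention). 
Parity of crossings → even ⇒ outside.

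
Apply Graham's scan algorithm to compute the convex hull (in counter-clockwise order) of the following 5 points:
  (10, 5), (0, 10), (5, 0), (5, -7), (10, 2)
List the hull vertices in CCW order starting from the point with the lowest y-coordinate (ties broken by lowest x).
Hull (CCW) = [(5, -7), (10, 2), (10, 5), (0, 10)]

Graham scan procedure:
  1. Find the pivot p₀ = point with lowest y (tie → lowest x): (5, -7).
  2. Sort the remaining points by polar angle around p₀.
  3. Walk through sorted points, maintaining a stack; pop the top while the last three entries make a non-left turn (cross product ≤ 0).
  4. Final stack is the convex hull in CCW order: (5, -7), (10, 2), (10, 5), (0, 10).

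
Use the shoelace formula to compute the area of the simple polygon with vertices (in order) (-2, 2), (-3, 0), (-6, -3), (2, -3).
Area = 37/2

Shoelace formula: Area = (1/2) |Σ_i (x_i · y_{i+1} − x_{i+1} · y_i)| (indices mod n). Compute each cross term:
  (-2)(0) − (-3)(2) = 6
  (-3)(-3) − (-6)(0) = 9
  (-6)(-3) − (2)(-3) = 24
  (2)(2) − (-2)(-3) = -2
Sum = 37, so (signed) Area = 37/2 = 37/2, |Area| = 37/2.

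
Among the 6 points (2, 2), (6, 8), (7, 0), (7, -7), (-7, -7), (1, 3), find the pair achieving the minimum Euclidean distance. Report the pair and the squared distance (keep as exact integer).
Pair = ((2, 2), (1, 3)); squared distance = 2

Compute all C(6, 2) = 15 pairwise squared distances (x_i − x_j)² + (y_i − y_j)². The minimum is 2, attained by the pair ((2, 2), (1, 3)).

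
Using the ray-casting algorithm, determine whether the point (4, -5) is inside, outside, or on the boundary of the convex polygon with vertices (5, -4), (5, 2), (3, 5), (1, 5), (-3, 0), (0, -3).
The point (4, -5) lies strictly outside the polygon

Cast a horizontal ray to the right from the query point and count how many polygon edges it crosses (each edge strictly once or zero times, handled with the usual half-open convention). 
Parity of crossings → even ⇒ outside.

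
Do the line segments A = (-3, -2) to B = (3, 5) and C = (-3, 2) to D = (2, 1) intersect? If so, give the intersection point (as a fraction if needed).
Yes; intersection at (-3/41, 58/41) (t = 20/41 on AB, s = 24/41 on CD)

Parametrize AB as A + t(B − A) = (-3 + 6 t, -2 + 7 t) and CD as C + s(D − C) = (-3 + 5 s, 2 + -1 s). Solve the linear system for (t, s). Determinant = 41 ≠ 0, so a unique intersection of the containing lines exists. Solution: t = 20/41, s = 24/41 — both in [0, 1], so the segments cross. Intersection point: (-3/41, 58/41).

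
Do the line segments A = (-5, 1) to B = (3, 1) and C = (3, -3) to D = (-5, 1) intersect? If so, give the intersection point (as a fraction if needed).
Yes; intersection at (-5, 1) (t = 0 on AB, s = 1 on CD)

Parametrize AB as A + t(B − A) = (-5 + 8 t, 1 + 0 t) and CD as C + s(D − C) = (3 + -8 s, -3 + 4 s). Solve the linear system for (t, s). Determinant = -32 ≠ 0, so a unique intersection of the containing lines exists. Solution: t = 0, s = 1 — both in [0, 1], so the segments cross. Intersection point: (-5, 1).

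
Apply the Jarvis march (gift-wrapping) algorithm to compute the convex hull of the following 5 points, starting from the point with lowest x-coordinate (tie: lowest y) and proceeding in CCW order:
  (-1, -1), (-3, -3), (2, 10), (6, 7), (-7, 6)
Hull (CCW) = [(-7, 6), (-3, -3), (-1, -1), (6, 7), (2, 10)]

Jarvis march: at each step, from the current hull vertex p, select the next vertex q as the point such that every other point lies strictly to the left of (or on) the directed line p → q. (Equivalently: for every other point r, the cross product (q − p) × (r − p) ≥ 0.)
Starting point (lowest x, tie lowest y): (-7, 6). Wrap until returning to start. Resulting hull: (-7, 6), (-3, -3), (-1, -1), (6, 7), (2, 10).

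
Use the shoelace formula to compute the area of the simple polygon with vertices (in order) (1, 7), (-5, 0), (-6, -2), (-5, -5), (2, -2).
Area = 101/2

Shoelace formula: Area = (1/2) |Σ_i (x_i · y_{i+1} − x_{i+1} · y_i)| (indices mod n). Compute each cross term:
  (1)(0) − (-5)(7) = 35
  (-5)(-2) − (-6)(0) = 10
  (-6)(-5) − (-5)(-2) = 20
  (-5)(-2) − (2)(-5) = 20
  (2)(7) − (1)(-2) = 16
Sum = 101, so (signed) Area = 101/2 = 101/2, |Area| = 101/2.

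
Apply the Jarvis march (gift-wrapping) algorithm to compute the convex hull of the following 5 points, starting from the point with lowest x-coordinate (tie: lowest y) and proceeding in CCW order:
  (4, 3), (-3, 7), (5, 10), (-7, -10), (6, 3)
Hull (CCW) = [(-7, -10), (6, 3), (5, 10), (-3, 7)]

Jarvis march: at each step, from the current hull vertex p, select the next vertex q as the point such that every other point lies strictly to the left of (or on) the directed line p → q. (Equivalently: for every other point r, the cross product (q − p) × (r − p) ≥ 0.)
Starting point (lowest x, tie lowest y): (-7, -10). Wrap until returning to start. Resulting hull: (-7, -10), (6, 3), (5, 10), (-3, 7).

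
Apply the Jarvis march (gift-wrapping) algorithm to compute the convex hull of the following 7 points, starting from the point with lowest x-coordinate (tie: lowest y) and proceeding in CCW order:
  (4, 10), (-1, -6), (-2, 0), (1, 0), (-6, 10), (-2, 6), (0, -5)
Hull (CCW) = [(-6, 10), (-1, -6), (0, -5), (4, 10)]

Jarvis march: at each step, from the current hull vertex p, select the next vertex q as the point such that every other point lies strictly to the left of (or on) the directed line p → q. (Equivalently: for every other point r, the cross product (q − p) × (r − p) ≥ 0.)
Starting point (lowest x, tie lowest y): (-6, 10). Wrap until returning to start. Resulting hull: (-6, 10), (-1, -6), (0, -5), (4, 10).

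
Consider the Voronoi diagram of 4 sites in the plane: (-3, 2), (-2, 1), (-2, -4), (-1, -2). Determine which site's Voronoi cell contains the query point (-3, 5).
Nearest site = (-3, 2)

The Voronoi cell of site s contains exactly those query points closer to s than to any other site. Compute squared distances from q = (-3, 5) to each site:
  (-3 − -3)² + (2 − 5)² = 9
  (-2 − -3)² + (1 − 5)² = 17
  (-1 − -3)² + (-2 − 5)² = 53
  (-2 − -3)² + (-4 − 5)² = 82
Minimum is attained by (-3, 2), so q lies in its Voronoi cell.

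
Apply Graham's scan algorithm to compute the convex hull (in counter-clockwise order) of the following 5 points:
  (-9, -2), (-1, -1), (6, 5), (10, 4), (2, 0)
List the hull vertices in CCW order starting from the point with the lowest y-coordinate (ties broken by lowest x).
Hull (CCW) = [(-9, -2), (-1, -1), (2, 0), (10, 4), (6, 5)]

Graham scan procedure:
  1. Find the pivot p₀ = point with lowest y (tie → lowest x): (-9, -2).
  2. Sort the remaining points by polar angle around p₀.
  3. Walk through sorted points, maintaining a stack; pop the top while the last three entries make a non-left turn (cross product ≤ 0).
  4. Final stack is the convex hull in CCW order: (-9, -2), (-1, -1), (2, 0), (10, 4), (6, 5).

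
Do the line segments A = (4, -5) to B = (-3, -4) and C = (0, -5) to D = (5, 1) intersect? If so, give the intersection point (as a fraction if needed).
Yes; intersection at (20/47, -211/47) (t = 24/47 on AB, s = 4/47 on CD)

Parametrize AB as A + t(B − A) = (4 + -7 t, -5 + 1 t) and CD as C + s(D − C) = (0 + 5 s, -5 + 6 s). Solve the linear system for (t, s). Determinant = 47 ≠ 0, so a unique intersection of the containing lines exists. Solution: t = 24/47, s = 4/47 — both in [0, 1], so the segments cross. Intersection point: (20/47, -211/47).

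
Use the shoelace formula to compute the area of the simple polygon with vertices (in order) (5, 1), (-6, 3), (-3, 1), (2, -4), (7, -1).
Area = 36

Shoelace formula: Area = (1/2) |Σ_i (x_i · y_{i+1} − x_{i+1} · y_i)| (indices mod n). Compute each cross term:
  (5)(3) − (-6)(1) = 21
  (-6)(1) − (-3)(3) = 3
  (-3)(-4) − (2)(1) = 10
  (2)(-1) − (7)(-4) = 26
  (7)(1) − (5)(-1) = 12
Sum = 72, so (signed) Area = 72/2 = 36, |Area| = 36.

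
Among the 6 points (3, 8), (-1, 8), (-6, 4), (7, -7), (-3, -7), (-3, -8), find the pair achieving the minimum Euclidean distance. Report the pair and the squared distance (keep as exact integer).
Pair = ((-3, -7), (-3, -8)); squared distance = 1

Compute all C(6, 2) = 15 pairwise squared distances (x_i − x_j)² + (y_i − y_j)². The minimum is 1, attained by the pair ((-3, -7), (-3, -8)).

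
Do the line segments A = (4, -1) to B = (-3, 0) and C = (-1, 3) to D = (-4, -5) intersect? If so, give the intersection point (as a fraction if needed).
Yes; intersection at (-128/59, -7/59) (t = 52/59 on AB, s = 23/59 on CD)

Parametrize AB as A + t(B − A) = (4 + -7 t, -1 + 1 t) and CD as C + s(D − C) = (-1 + -3 s, 3 + -8 s). Solve the linear system for (t, s). Determinant = -59 ≠ 0, so a unique intersection of the containing lines exists. Solution: t = 52/59, s = 23/59 — both in [0, 1], so the segments cross. Intersection point: (-128/59, -7/59).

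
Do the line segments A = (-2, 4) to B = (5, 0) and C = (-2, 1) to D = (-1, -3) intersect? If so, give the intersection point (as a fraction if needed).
No (intersection of containing lines falls outside at least one segment)

Parametrize and solve: t = -1/8, s = -7/8. At least one of these is outside [0, 1], so the segments do not intersect.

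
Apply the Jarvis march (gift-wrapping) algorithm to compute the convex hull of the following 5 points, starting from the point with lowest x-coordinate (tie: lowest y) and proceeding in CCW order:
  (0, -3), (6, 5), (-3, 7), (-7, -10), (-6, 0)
Hull (CCW) = [(-7, -10), (0, -3), (6, 5), (-3, 7), (-6, 0)]

Jarvis march: at each step, from the current hull vertex p, select the next vertex q as the point such that every other point lies strictly to the left of (or on) the directed line p → q. (Equivalently: for every other point r, the cross product (q − p) × (r − p) ≥ 0.)
Starting point (lowest x, tie lowest y): (-7, -10). Wrap until returning to start. Resulting hull: (-7, -10), (0, -3), (6, 5), (-3, 7), (-6, 0).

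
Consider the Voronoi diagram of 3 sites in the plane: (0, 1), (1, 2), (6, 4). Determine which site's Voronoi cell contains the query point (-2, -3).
Nearest site = (0, 1)

The Voronoi cell of site s contains exactly those query points closer to s than to any other site. Compute squared distances from q = (-2, -3) to each site:
  (0 − -2)² + (1 − -3)² = 20
  (1 − -2)² + (2 − -3)² = 34
  (6 − -2)² + (4 − -3)² = 113
Minimum is attained by (0, 1), so q lies in its Voronoi cell.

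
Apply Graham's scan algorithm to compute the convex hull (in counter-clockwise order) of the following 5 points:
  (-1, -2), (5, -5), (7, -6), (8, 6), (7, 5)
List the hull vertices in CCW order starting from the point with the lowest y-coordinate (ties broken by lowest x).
Hull (CCW) = [(7, -6), (8, 6), (-1, -2)]

Graham scan procedure:
  1. Find the pivot p₀ = point with lowest y (tie → lowest x): (7, -6).
  2. Sort the remaining points by polar angle around p₀.
  3. Walk through sorted points, maintaining a stack; pop the top while the last three entries make a non-left turn (cross product ≤ 0).
  4. Final stack is the convex hull in CCW order: (7, -6), (8, 6), (-1, -2).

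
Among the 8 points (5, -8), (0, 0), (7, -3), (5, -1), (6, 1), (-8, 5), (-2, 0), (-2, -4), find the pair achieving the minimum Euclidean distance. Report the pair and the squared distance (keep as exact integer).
Pair = ((0, 0), (-2, 0)); squared distance = 4

Compute all C(8, 2) = 28 pairwise squared distances (x_i − x_j)² + (y_i − y_j)². The minimum is 4, attained by the pair ((0, 0), (-2, 0)).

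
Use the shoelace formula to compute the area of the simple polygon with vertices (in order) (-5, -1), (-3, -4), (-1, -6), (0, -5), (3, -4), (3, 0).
Area = 30

Shoelace formula: Area = (1/2) |Σ_i (x_i · y_{i+1} − x_{i+1} · y_i)| (indices mod n). Compute each cross term:
  (-5)(-4) − (-3)(-1) = 17
  (-3)(-6) − (-1)(-4) = 14
  (-1)(-5) − (0)(-6) = 5
  (0)(-4) − (3)(-5) = 15
  (3)(0) − (3)(-4) = 12
  (3)(-1) − (-5)(0) = -3
Sum = 60, so (signed) Area = 60/2 = 30, |Area| = 30.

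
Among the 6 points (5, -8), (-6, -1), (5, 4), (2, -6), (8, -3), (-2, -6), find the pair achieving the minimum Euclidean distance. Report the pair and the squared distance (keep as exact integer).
Pair = ((5, -8), (2, -6)); squared distance = 13

Compute all C(6, 2) = 15 pairwise squared distances (x_i − x_j)² + (y_i − y_j)². The minimum is 13, attained by the pair ((5, -8), (2, -6)).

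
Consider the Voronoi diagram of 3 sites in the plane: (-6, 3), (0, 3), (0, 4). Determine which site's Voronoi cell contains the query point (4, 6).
Nearest site = (0, 4)

The Voronoi cell of site s contains exactly those query points closer to s than to any other site. Compute squared distances from q = (4, 6) to each site:
  (0 − 4)² + (4 − 6)² = 20
  (0 − 4)² + (3 − 6)² = 25
  (-6 − 4)² + (3 − 6)² = 109
Minimum is attained by (0, 4), so q lies in its Voronoi cell.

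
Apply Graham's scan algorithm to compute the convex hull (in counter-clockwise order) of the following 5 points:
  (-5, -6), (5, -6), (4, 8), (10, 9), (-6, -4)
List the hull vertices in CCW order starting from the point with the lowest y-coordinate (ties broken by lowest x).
Hull (CCW) = [(-5, -6), (5, -6), (10, 9), (4, 8), (-6, -4)]

Graham scan procedure:
  1. Find the pivot p₀ = point with lowest y (tie → lowest x): (-5, -6).
  2. Sort the remaining points by polar angle around p₀.
  3. Walk through sorted points, maintaining a stack; pop the top while the last three entries make a non-left turn (cross product ≤ 0).
  4. Final stack is the convex hull in CCW order: (-5, -6), (5, -6), (10, 9), (4, 8), (-6, -4).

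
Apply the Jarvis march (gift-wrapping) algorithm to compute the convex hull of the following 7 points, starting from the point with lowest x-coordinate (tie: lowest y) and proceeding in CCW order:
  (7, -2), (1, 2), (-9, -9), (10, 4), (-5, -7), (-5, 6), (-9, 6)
Hull (CCW) = [(-9, -9), (7, -2), (10, 4), (-5, 6), (-9, 6)]

Jarvis march: at each step, from the current hull vertex p, select the next vertex q as the point such that every other point lies strictly to the left of (or on) the directed line p → q. (Equivalently: for every other point r, the cross product (q − p) × (r − p) ≥ 0.)
Starting point (lowest x, tie lowest y): (-9, -9). Wrap until returning to start. Resulting hull: (-9, -9), (7, -2), (10, 4), (-5, 6), (-9, 6).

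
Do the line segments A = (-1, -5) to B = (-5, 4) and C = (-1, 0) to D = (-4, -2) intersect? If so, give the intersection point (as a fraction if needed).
Yes; intersection at (-19/7, -8/7) (t = 3/7 on AB, s = 4/7 on CD)

Parametrize AB as A + t(B − A) = (-1 + -4 t, -5 + 9 t) and CD as C + s(D − C) = (-1 + -3 s, 0 + -2 s). Solve the linear system for (t, s). Determinant = -35 ≠ 0, so a unique intersection of the containing lines exists. Solution: t = 3/7, s = 4/7 — both in [0, 1], so the segments cross. Intersection point: (-19/7, -8/7).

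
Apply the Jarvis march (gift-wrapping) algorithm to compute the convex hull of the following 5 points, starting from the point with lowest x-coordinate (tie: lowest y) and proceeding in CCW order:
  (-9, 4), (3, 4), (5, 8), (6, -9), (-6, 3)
Hull (CCW) = [(-9, 4), (6, -9), (5, 8)]

Jarvis march: at each step, from the current hull vertex p, select the next vertex q as the point such that every other point lies strictly to the left of (or on) the directed line p → q. (Equivalently: for every other point r, the cross product (q − p) × (r − p) ≥ 0.)
Starting point (lowest x, tie lowest y): (-9, 4). Wrap until returning to start. Resulting hull: (-9, 4), (6, -9), (5, 8).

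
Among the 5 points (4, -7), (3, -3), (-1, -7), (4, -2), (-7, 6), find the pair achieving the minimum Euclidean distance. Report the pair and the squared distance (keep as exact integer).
Pair = ((3, -3), (4, -2)); squared distance = 2

Compute all C(5, 2) = 10 pairwise squared distances (x_i − x_j)² + (y_i − y_j)². The minimum is 2, attained by the pair ((3, -3), (4, -2)).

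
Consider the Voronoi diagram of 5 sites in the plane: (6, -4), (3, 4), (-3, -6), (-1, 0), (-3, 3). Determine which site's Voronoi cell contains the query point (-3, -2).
Nearest site = (-1, 0)

The Voronoi cell of site s contains exactly those query points closer to s than to any other site. Compute squared distances from q = (-3, -2) to each site:
  (-1 − -3)² + (0 − -2)² = 8
  (-3 − -3)² + (-6 − -2)² = 16
  (-3 − -3)² + (3 − -2)² = 25
  (3 − -3)² + (4 − -2)² = 72
  (6 − -3)² + (-4 − -2)² = 85
Minimum is attained by (-1, 0), so q lies in its Voronoi cell.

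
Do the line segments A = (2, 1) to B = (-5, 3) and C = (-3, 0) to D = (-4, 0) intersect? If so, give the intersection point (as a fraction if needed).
No (intersection of containing lines falls outside at least one segment)

Parametrize and solve: t = -1/2, s = -17/2. At least one of these is outside [0, 1], so the segments do not intersect.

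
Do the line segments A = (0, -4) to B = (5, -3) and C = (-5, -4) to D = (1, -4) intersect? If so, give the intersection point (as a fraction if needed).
Yes; intersection at (0, -4) (t = 0 on AB, s = 5/6 on CD)

Parametrize AB as A + t(B − A) = (0 + 5 t, -4 + 1 t) and CD as C + s(D − C) = (-5 + 6 s, -4 + 0 s). Solve the linear system for (t, s). Determinant = 6 ≠ 0, so a unique intersection of the containing lines exists. Solution: t = 0, s = 5/6 — both in [0, 1], so the segments cross. Intersection point: (0, -4).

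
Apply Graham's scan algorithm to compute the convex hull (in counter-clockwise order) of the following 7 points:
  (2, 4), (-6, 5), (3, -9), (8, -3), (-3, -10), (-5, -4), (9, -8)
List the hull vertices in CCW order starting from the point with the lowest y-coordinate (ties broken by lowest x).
Hull (CCW) = [(-3, -10), (9, -8), (8, -3), (2, 4), (-6, 5), (-5, -4)]

Graham scan procedure:
  1. Find the pivot p₀ = point with lowest y (tie → lowest x): (-3, -10).
  2. Sort the remaining points by polar angle around p₀.
  3. Walk through sorted points, maintaining a stack; pop the top while the last three entries make a non-left turn (cross product ≤ 0).
  4. Final stack is the convex hull in CCW order: (-3, -10), (9, -8), (8, -3), (2, 4), (-6, 5), (-5, -4).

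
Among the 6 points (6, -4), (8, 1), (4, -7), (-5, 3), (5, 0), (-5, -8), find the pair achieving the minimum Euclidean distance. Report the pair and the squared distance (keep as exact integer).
Pair = ((8, 1), (5, 0)); squared distance = 10

Compute all C(6, 2) = 15 pairwise squared distances (x_i − x_j)² + (y_i − y_j)². The minimum is 10, attained by the pair ((8, 1), (5, 0)).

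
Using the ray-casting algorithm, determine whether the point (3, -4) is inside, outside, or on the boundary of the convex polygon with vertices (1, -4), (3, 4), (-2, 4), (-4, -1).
The point (3, -4) lies strictly outside the polygon

Cast a horizontal ray to the right from the query point and count how many polygon edges it crosses (each edge strictly once or zero times, handled with the usual half-open convention). 
Parity of crossings → even ⇒ outside.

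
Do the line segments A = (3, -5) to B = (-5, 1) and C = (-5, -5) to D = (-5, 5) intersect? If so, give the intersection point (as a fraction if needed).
Yes; intersection at (-5, 1) (t = 1 on AB, s = 3/5 on CD)

Parametrize AB as A + t(B − A) = (3 + -8 t, -5 + 6 t) and CD as C + s(D − C) = (-5 + 0 s, -5 + 10 s). Solve the linear system for (t, s). Determinant = 80 ≠ 0, so a unique intersection of the containing lines exists. Solution: t = 1, s = 3/5 — both in [0, 1], so the segments cross. Intersection point: (-5, 1).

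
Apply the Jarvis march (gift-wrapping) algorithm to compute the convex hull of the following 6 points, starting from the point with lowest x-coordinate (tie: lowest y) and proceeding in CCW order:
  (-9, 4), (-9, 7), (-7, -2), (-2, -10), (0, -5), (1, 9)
Hull (CCW) = [(-9, 4), (-7, -2), (-2, -10), (0, -5), (1, 9), (-9, 7)]

Jarvis march: at each step, from the current hull vertex p, select the next vertex q as the point such that every other point lies strictly to the left of (or on) the directed line p → q. (Equivalently: for every other point r, the cross product (q − p) × (r − p) ≥ 0.)
Starting point (lowest x, tie lowest y): (-9, 4). Wrap until returning to start. Resulting hull: (-9, 4), (-7, -2), (-2, -10), (0, -5), (1, 9), (-9, 7).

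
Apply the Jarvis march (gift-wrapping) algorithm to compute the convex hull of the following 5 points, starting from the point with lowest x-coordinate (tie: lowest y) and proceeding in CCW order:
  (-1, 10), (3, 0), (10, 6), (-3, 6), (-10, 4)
Hull (CCW) = [(-10, 4), (3, 0), (10, 6), (-1, 10)]

Jarvis march: at each step, from the current hull vertex p, select the next vertex q as the point such that every other point lies strictly to the left of (or on) the directed line p → q. (Equivalently: for every other point r, the cross product (q − p) × (r − p) ≥ 0.)
Starting point (lowest x, tie lowest y): (-10, 4). Wrap until returning to start. Resulting hull: (-10, 4), (3, 0), (10, 6), (-1, 10).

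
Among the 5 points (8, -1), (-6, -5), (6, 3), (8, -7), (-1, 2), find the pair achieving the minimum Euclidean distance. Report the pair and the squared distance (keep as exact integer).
Pair = ((8, -1), (6, 3)); squared distance = 20

Compute all C(5, 2) = 10 pairwise squared distances (x_i − x_j)² + (y_i − y_j)². The minimum is 20, attained by the pair ((8, -1), (6, 3)).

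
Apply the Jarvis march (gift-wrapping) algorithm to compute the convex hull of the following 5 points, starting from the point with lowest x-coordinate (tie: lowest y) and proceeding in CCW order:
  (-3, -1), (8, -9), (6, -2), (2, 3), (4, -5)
Hull (CCW) = [(-3, -1), (8, -9), (6, -2), (2, 3)]

Jarvis march: at each step, from the current hull vertex p, select the next vertex q as the point such that every other point lies strictly to the left of (or on) the directed line p → q. (Equivalently: for every other point r, the cross product (q − p) × (r − p) ≥ 0.)
Starting point (lowest x, tie lowest y): (-3, -1). Wrap until returning to start. Resulting hull: (-3, -1), (8, -9), (6, -2), (2, 3).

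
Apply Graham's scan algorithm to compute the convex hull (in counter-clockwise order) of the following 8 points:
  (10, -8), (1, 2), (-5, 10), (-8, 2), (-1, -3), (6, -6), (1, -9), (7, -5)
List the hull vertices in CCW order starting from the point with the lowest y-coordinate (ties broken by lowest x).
Hull (CCW) = [(1, -9), (10, -8), (-5, 10), (-8, 2)]

Graham scan procedure:
  1. Find the pivot p₀ = point with lowest y (tie → lowest x): (1, -9).
  2. Sort the remaining points by polar angle around p₀.
  3. Walk through sorted points, maintaining a stack; pop the top while the last three entries make a non-left turn (cross product ≤ 0).
  4. Final stack is the convex hull in CCW order: (1, -9), (10, -8), (-5, 10), (-8, 2).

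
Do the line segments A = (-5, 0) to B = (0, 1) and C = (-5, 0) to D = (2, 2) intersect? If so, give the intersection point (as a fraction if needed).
Yes; intersection at (-5, 0) (t = 0 on AB, s = 0 on CD)

Parametrize AB as A + t(B − A) = (-5 + 5 t, 0 + 1 t) and CD as C + s(D − C) = (-5 + 7 s, 0 + 2 s). Solve the linear system for (t, s). Determinant = -3 ≠ 0, so a unique intersection of the containing lines exists. Solution: t = 0, s = 0 — both in [0, 1], so the segments cross. Intersection point: (-5, 0).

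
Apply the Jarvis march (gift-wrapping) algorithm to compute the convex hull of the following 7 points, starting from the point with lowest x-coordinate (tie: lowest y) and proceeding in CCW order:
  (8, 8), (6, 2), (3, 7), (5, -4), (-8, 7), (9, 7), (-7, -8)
Hull (CCW) = [(-8, 7), (-7, -8), (5, -4), (9, 7), (8, 8)]

Jarvis march: at each step, from the current hull vertex p, select the next vertex q as the point such that every other point lies strictly to the left of (or on) the directed line p → q. (Equivalently: for every other point r, the cross product (q − p) × (r − p) ≥ 0.)
Starting point (lowest x, tie lowest y): (-8, 7). Wrap until returning to start. Resulting hull: (-8, 7), (-7, -8), (5, -4), (9, 7), (8, 8).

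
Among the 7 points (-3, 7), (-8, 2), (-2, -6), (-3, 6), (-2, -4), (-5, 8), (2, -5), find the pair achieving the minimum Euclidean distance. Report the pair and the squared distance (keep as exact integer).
Pair = ((-3, 7), (-3, 6)); squared distance = 1

Compute all C(7, 2) = 21 pairwise squared distances (x_i − x_j)² + (y_i − y_j)². The minimum is 1, attained by the pair ((-3, 7), (-3, 6)).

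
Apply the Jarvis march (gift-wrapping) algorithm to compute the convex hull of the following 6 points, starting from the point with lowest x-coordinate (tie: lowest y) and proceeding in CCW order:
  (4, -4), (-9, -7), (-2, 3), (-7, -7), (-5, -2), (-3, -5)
Hull (CCW) = [(-9, -7), (-7, -7), (4, -4), (-2, 3)]

Jarvis march: at each step, from the current hull vertex p, select the next vertex q as the point such that every other point lies strictly to the left of (or on) the directed line p → q. (Equivalently: for every other point r, the cross product (q − p) × (r − p) ≥ 0.)
Starting point (lowest x, tie lowest y): (-9, -7). Wrap until returning to start. Resulting hull: (-9, -7), (-7, -7), (4, -4), (-2, 3).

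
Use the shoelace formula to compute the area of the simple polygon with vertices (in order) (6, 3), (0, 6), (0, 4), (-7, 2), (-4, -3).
Area = 99/2

Shoelace formula: Area = (1/2) |Σ_i (x_i · y_{i+1} − x_{i+1} · y_i)| (indices mod n). Compute each cross term:
  (6)(6) − (0)(3) = 36
  (0)(4) − (0)(6) = 0
  (0)(2) − (-7)(4) = 28
  (-7)(-3) − (-4)(2) = 29
  (-4)(3) − (6)(-3) = 6
Sum = 99, so (signed) Area = 99/2 = 99/2, |Area| = 99/2.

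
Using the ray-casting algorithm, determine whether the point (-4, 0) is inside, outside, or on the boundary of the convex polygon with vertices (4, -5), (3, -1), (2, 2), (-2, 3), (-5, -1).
The point (-4, 0) lies strictly inside the polygon

Cast a horizontal ray to the right from the query point and count how many polygon edges it crosses (each edge strictly once or zero times, handled with the usual half-open convention). 
Parity of crossings → odd ⇒ inside.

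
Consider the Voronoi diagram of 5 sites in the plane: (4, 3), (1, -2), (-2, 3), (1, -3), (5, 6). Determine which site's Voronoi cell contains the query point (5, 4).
Nearest site = (4, 3)

The Voronoi cell of site s contains exactly those query points closer to s than to any other site. Compute squared distances from q = (5, 4) to each site:
  (4 − 5)² + (3 − 4)² = 2
  (5 − 5)² + (6 − 4)² = 4
  (-2 − 5)² + (3 − 4)² = 50
  (1 − 5)² + (-2 − 4)² = 52
  (1 − 5)² + (-3 − 4)² = 65
Minimum is attained by (4, 3), so q lies in its Voronoi cell.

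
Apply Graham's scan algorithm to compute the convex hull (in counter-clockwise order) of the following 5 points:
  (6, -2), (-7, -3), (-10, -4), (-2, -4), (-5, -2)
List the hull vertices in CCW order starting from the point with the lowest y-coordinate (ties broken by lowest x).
Hull (CCW) = [(-10, -4), (-2, -4), (6, -2), (-5, -2)]

Graham scan procedure:
  1. Find the pivot p₀ = point with lowest y (tie → lowest x): (-10, -4).
  2. Sort the remaining points by polar angle around p₀.
  3. Walk through sorted points, maintaining a stack; pop the top while the last three entries make a non-left turn (cross product ≤ 0).
  4. Final stack is the convex hull in CCW order: (-10, -4), (-2, -4), (6, -2), (-5, -2).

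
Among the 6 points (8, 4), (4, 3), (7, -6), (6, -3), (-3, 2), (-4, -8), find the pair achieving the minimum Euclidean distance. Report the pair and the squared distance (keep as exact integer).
Pair = ((7, -6), (6, -3)); squared distance = 10

Compute all C(6, 2) = 15 pairwise squared distances (x_i − x_j)² + (y_i − y_j)². The minimum is 10, attained by the pair ((7, -6), (6, -3)).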